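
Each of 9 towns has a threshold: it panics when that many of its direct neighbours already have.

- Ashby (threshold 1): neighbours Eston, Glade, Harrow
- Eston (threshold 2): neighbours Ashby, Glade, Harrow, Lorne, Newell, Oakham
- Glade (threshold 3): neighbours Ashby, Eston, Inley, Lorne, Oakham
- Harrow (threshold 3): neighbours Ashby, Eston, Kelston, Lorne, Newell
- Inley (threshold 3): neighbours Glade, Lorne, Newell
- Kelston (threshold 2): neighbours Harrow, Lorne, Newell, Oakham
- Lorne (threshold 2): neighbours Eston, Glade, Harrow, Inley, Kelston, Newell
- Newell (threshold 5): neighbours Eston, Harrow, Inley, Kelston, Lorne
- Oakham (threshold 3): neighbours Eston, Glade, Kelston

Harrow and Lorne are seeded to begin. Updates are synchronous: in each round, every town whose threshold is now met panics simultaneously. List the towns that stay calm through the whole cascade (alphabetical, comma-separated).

Inley, Newell

Round 1 — Harrow, Lorne panic (initial).
Round 2 — checking thresholds:
  Ashby: 1 of 3 neighbours ≥ 1, panics.
  Eston: 2 of 6 neighbours ≥ 2, panics.
  Glade: 1 of 5 neighbours < 3, holds.
  Inley: 1 of 3 neighbours < 3, holds.
  Kelston: 2 of 4 neighbours ≥ 2, panics.
  Newell: 2 of 5 neighbours < 5, holds.
Round 3 — checking thresholds:
  Glade: 3 of 5 neighbours ≥ 3, panics.
  Inley: 1 of 3 neighbours < 3, holds.
  Newell: 4 of 5 neighbours < 5, holds.
  Oakham: 2 of 3 neighbours < 3, holds.
Round 4 — checking thresholds:
  Inley: 2 of 3 neighbours < 3, holds.
  Newell: 4 of 5 neighbours < 5, holds.
  Oakham: 3 of 3 neighbours ≥ 3, panics.
Round 5 — no new panics; cascade stops.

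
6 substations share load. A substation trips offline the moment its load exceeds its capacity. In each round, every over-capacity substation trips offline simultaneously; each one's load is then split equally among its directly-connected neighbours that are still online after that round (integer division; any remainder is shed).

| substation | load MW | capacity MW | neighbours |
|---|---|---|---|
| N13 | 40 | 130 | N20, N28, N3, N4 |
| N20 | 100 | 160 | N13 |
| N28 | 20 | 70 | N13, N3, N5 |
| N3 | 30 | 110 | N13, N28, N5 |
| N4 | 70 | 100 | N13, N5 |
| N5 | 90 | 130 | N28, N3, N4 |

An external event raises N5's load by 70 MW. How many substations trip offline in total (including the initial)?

Round 1 — N5 at 160 > 130. N5 trips offline.
  N5 sheds 160 MW to N28, N3, N4: 53 each (1 lost).
    N28: 20+53 = 73 > 70
    N3: 30+53 = 83 ≤ 110
    N4: 70+53 = 123 > 100
Round 2 — N28, N4 trip offline.
  N28 sheds 73 MW to N13, N3: 36 each (1 lost).
    N13: 40+36 = 76 ≤ 130
    N3: 83+36 = 119 > 110
  N4 sheds 123 MW to N13: 123 each.
    N13: 76+123 = 199 > 130
Round 3 — N13, N3 trip offline.
  N13 sheds 199 MW to N20: 199 each.
    N20: 100+199 = 299 > 160
  N3 sheds 119 MW: no online neighbours, lost.
Round 4 — N20 trips offline.
  N20 sheds 299 MW: no online neighbours, lost.
No further trips.

6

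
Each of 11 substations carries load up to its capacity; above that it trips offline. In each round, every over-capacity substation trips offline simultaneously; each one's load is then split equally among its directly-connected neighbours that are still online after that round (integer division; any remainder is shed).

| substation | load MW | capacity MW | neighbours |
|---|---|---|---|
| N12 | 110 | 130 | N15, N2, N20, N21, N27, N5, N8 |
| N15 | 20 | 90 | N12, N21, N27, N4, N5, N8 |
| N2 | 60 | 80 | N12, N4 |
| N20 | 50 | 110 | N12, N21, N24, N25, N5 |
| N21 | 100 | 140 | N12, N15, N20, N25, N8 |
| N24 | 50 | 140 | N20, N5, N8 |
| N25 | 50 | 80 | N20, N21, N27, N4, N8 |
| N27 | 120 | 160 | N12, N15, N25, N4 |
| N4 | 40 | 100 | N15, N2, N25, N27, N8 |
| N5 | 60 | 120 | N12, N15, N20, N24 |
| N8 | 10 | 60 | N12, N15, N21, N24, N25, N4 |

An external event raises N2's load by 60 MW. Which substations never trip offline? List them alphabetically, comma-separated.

Round 1 — N2 at 120 > 80. N2 trips offline.
  N2 sheds 120 MW to N12, N4: 60 each.
    N12: 110+60 = 170 > 130
    N4: 40+60 = 100 ≤ 100
Round 2 — N12 trips offline.
  N12 sheds 170 MW to N15, N20, N21, N27, N5, N8: 28 each (2 lost).
    N15: 20+28 = 48 ≤ 90
    N20: 50+28 = 78 ≤ 110
    N21: 100+28 = 128 ≤ 140
    N27: 120+28 = 148 ≤ 160
    N5: 60+28 = 88 ≤ 120
    N8: 10+28 = 38 ≤ 60
No further trips.

N15, N20, N21, N24, N25, N27, N4, N5, N8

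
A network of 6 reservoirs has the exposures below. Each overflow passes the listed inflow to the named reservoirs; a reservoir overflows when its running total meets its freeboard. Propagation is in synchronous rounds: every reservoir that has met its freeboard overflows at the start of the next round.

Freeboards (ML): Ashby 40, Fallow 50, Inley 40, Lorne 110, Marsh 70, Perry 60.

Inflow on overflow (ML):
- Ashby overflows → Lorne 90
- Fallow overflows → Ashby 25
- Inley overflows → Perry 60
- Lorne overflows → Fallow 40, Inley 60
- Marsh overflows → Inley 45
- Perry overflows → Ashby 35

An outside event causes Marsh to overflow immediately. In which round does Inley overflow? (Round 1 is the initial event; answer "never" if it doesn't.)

2

Round 1 — Marsh overflows (initial).
  Inley: +45 → 45 ≥ 40
Round 2 — Inley overflows.
  Perry: +60 → 60 ≥ 60
Round 3 — Perry overflows.
  Ashby: +35 → 35 < 40
No further overflows.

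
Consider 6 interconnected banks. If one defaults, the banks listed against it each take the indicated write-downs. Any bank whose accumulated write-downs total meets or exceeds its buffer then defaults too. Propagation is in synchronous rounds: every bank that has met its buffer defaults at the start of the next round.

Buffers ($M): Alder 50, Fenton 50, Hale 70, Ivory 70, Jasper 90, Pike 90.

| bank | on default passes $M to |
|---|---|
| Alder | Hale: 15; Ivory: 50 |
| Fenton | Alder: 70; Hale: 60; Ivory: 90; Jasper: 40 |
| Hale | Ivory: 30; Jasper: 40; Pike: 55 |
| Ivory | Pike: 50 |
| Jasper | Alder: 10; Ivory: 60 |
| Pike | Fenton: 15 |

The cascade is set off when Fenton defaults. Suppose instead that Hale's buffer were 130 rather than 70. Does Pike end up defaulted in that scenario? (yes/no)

With Hale's buffer at 130:
Round 1 — Fenton defaults (initial).
  Alder: +70 → 70 ≥ 50
  Hale: +60 → 60 < 130
  Ivory: +90 → 90 ≥ 70
  Jasper: +40 → 40 < 90
Round 2 — Alder, Ivory default.
  Hale: +15 → 75 < 130
  Pike: +50 → 50 < 90
No further defaults.

no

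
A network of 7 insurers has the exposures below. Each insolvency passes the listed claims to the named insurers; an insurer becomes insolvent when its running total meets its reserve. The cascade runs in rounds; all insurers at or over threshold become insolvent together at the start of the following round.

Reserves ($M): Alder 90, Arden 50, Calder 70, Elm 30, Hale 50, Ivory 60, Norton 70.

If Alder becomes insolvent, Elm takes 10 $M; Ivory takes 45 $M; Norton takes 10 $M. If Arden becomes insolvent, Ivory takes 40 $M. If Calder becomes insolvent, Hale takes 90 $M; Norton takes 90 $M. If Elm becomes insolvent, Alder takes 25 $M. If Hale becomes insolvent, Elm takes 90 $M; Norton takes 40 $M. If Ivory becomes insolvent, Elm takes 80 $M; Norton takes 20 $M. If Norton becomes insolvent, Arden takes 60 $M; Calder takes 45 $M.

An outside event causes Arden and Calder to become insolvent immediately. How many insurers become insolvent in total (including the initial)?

Round 1 — Arden, Calder become insolvent (initial).
  Hale: +90 → 90 ≥ 50
  Ivory: +40 → 40 < 60
  Norton: +90 → 90 ≥ 70
Round 2 — Hale, Norton become insolvent.
  Elm: +90 → 90 ≥ 30
Round 3 — Elm becomes insolvent.
  Alder: +25 → 25 < 90
No further insolvencies.

5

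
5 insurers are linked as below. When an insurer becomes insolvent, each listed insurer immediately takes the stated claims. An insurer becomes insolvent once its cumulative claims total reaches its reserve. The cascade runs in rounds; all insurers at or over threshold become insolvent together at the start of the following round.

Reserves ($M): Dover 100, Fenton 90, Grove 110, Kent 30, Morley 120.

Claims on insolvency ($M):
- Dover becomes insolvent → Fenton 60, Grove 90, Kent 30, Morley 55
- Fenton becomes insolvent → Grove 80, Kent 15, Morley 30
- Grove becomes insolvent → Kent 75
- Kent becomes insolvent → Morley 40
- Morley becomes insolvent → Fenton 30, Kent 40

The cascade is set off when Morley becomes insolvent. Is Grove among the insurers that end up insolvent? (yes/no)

no

Round 1 — Morley becomes insolvent (initial).
  Fenton: +30 → 30 < 90
  Kent: +40 → 40 ≥ 30
Round 2 — Kent becomes insolvent.
No further insolvencies.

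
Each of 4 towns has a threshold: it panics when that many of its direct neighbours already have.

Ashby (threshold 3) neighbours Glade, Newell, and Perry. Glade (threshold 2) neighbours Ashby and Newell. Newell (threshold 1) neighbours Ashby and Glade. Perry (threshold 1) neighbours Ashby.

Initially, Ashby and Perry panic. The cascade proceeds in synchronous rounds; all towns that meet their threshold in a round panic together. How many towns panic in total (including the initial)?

4

Round 1 — Ashby, Perry panic (initial).
Round 2 — checking thresholds:
  Glade: 1 of 2 neighbours < 2, not yet.
  Newell: 1 of 2 neighbours ≥ 1, panics.
Round 3 — checking thresholds:
  Glade: 2 of 2 neighbours ≥ 2, panics.
Round 4 — no new panics; cascade stops.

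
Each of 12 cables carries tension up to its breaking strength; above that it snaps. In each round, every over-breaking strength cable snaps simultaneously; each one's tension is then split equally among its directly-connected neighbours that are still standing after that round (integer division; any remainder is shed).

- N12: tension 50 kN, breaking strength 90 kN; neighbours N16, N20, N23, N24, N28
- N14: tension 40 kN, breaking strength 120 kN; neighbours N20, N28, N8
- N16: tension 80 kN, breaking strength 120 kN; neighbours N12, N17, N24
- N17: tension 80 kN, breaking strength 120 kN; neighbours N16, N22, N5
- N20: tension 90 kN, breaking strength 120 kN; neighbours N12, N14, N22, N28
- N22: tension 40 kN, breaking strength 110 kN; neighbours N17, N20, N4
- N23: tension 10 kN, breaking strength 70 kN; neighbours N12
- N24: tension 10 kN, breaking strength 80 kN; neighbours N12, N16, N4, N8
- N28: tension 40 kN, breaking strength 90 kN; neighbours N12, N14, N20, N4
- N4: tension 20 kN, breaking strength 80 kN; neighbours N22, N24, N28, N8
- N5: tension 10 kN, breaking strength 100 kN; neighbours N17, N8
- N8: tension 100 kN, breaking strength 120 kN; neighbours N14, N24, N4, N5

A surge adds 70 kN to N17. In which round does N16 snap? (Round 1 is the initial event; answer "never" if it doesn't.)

2

Round 1 — N17 at 150 > 120. N17 snaps.
  N17 sheds 150 kN to N16, N22, N5: 50 each.
    N16: 80+50 = 130 > 120
    N22: 40+50 = 90 ≤ 110
    N5: 10+50 = 60 ≤ 100
Round 2 — N16 snaps.
  N16 sheds 130 kN to N12, N24: 65 each.
    N12: 50+65 = 115 > 90
    N24: 10+65 = 75 ≤ 80
Round 3 — N12 snaps.
  N12 sheds 115 kN to N20, N23, N24, N28: 28 each (3 lost).
    N20: 90+28 = 118 ≤ 120
    N23: 10+28 = 38 ≤ 70
    N24: 75+28 = 103 > 80
    N28: 40+28 = 68 ≤ 90
Round 4 — N24 snaps.
  N24 sheds 103 kN to N4, N8: 51 each (1 lost).
    N4: 20+51 = 71 ≤ 80
    N8: 100+51 = 151 > 120
Round 5 — N8 snaps.
  N8 sheds 151 kN to N14, N4, N5: 50 each (1 lost).
    N14: 40+50 = 90 ≤ 120
    N4: 71+50 = 121 > 80
    N5: 60+50 = 110 > 100
Round 6 — N4, N5 snap.
  N4 sheds 121 kN to N22, N28: 60 each (1 lost).
    N22: 90+60 = 150 > 110
    N28: 68+60 = 128 > 90
  N5 sheds 110 kN: no online neighbours, lost.
Round 7 — N22, N28 snap.
  N22 sheds 150 kN to N20: 150 each.
    N20: 118+150 = 268 > 120
  N28 sheds 128 kN to N14, N20: 64 each.
    N14: 90+64 = 154 > 120
    N20: 268+64 = 332 > 120
Round 8 — N14, N20 snap.
  N14 sheds 154 kN: no online neighbours, lost.
  N20 sheds 332 kN: no online neighbours, lost.
No further breaks.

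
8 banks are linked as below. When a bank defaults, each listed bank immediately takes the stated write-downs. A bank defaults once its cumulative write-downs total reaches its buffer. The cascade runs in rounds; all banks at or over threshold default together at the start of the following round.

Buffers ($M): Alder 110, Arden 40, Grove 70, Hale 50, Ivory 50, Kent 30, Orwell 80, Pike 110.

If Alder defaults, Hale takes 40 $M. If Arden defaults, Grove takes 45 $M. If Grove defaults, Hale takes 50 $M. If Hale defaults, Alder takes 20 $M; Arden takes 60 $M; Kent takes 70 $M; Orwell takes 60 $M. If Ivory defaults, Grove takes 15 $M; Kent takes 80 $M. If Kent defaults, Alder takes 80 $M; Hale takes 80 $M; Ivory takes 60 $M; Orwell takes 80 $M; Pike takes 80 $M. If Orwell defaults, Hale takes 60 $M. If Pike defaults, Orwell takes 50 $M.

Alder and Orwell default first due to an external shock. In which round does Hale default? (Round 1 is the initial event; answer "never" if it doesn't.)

Round 1 — Alder, Orwell default (initial).
  Hale: +40+60 → 100 ≥ 50
Round 2 — Hale defaults.
  Arden: +60 → 60 ≥ 40
  Kent: +70 → 70 ≥ 30
Round 3 — Arden, Kent default.
  Grove: +45 → 45 < 70
  Ivory: +60 → 60 ≥ 50
  Pike: +80 → 80 < 110
Round 4 — Ivory defaults.
  Grove: +15 → 60 < 70
No further defaults.

2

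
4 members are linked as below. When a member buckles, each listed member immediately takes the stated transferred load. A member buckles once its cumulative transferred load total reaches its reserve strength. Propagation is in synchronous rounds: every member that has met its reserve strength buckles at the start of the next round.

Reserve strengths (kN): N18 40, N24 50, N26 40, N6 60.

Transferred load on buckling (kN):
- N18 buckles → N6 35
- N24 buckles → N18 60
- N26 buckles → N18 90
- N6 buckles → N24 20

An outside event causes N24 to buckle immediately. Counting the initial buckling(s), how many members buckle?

Round 1 — N24 buckles (initial).
  N18: +60 → 60 ≥ 40
Round 2 — N18 buckles.
  N6: +35 → 35 < 60
No further bucklings.

2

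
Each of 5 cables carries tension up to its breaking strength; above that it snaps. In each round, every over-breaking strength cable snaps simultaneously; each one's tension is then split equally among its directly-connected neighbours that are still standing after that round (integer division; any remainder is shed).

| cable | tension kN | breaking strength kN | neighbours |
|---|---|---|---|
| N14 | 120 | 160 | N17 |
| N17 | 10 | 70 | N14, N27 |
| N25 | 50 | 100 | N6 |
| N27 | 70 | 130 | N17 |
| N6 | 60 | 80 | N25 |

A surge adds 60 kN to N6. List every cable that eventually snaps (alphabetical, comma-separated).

Round 1 — N6 at 120 > 80. N6 snaps.
  N6 sheds 120 kN to N25: 120 each.
    N25: 50+120 = 170 > 100
Round 2 — N25 snaps.
  N25 sheds 170 kN: no online neighbours, lost.
No further breaks.

N25, N6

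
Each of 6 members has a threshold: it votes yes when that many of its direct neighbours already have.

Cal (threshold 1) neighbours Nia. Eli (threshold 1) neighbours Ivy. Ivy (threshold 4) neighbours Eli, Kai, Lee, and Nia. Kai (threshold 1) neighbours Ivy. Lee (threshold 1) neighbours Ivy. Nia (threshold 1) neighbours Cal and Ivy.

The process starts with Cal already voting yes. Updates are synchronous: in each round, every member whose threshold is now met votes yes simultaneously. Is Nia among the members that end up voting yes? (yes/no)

yes

Round 1 — Cal votes yes (initial).
Round 2 — checking thresholds:
  Nia: 1 of 2 neighbours ≥ 1, votes yes.
Round 3 — no new yes votes; cascade stops.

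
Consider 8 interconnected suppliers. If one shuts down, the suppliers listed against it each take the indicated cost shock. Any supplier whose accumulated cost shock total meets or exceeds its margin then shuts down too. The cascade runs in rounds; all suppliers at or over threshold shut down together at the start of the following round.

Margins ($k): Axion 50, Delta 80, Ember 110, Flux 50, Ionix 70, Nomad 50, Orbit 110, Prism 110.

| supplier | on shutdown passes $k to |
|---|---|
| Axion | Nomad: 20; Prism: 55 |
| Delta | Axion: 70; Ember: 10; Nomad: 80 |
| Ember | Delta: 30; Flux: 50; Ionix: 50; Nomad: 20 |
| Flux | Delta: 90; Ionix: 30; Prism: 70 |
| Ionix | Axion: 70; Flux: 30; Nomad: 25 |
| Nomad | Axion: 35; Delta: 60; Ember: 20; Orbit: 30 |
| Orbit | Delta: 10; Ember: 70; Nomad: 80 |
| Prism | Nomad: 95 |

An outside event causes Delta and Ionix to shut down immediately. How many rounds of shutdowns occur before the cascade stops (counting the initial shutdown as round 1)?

Round 1 — Delta, Ionix shut down (initial).
  Axion: +70+70 → 140 ≥ 50
  Ember: +10 → 10 < 110
  Flux: +30 → 30 < 50
  Nomad: +80+25 → 105 ≥ 50
Round 2 — Axion, Nomad shut down.
  Ember: +20 → 30 < 110
  Orbit: +30 → 30 < 110
  Prism: +55 → 55 < 110
No further shutdowns.

2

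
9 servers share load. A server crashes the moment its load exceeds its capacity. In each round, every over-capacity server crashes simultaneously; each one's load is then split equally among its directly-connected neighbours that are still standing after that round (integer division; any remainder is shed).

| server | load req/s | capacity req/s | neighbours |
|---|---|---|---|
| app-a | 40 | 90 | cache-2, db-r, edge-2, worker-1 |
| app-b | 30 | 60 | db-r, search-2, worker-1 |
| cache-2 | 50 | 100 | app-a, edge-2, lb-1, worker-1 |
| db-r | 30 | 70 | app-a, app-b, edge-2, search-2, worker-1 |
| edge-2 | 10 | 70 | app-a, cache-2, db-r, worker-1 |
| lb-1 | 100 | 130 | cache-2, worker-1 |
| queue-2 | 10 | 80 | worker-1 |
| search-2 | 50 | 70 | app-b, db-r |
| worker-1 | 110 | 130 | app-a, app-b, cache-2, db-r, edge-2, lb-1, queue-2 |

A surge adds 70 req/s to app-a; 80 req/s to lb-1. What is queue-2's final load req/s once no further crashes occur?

66

Round 1 — app-a at 110 > 90; lb-1 at 180 > 130. app-a, lb-1 crash.
  app-a sheds 110 req/s to cache-2, db-r, edge-2, worker-1: 27 each (2 lost).
    cache-2: 50+27 = 77 ≤ 100
    db-r: 30+27 = 57 ≤ 70
    edge-2: 10+27 = 37 ≤ 70
    worker-1: 110+27 = 137 > 130
  lb-1 sheds 180 req/s to cache-2, worker-1: 90 each.
    cache-2: 77+90 = 167 > 100
    worker-1: 137+90 = 227 > 130
Round 2 — cache-2, worker-1 crash.
  cache-2 sheds 167 req/s to edge-2: 167 each.
    edge-2: 37+167 = 204 > 70
  worker-1 sheds 227 req/s to app-b, db-r, edge-2, queue-2: 56 each (3 lost).
    app-b: 30+56 = 86 > 60
    db-r: 57+56 = 113 > 70
    edge-2: 204+56 = 260 > 70
    queue-2: 10+56 = 66 ≤ 80
Round 3 — app-b, db-r, edge-2 crash.
  app-b sheds 86 req/s to search-2: 86 each.
    search-2: 50+86 = 136 > 70
  db-r sheds 113 req/s to search-2: 113 each.
    search-2: 136+113 = 249 > 70
  edge-2 sheds 260 req/s: no online neighbours, lost.
Round 4 — search-2 crashes.
  search-2 sheds 249 req/s: no online neighbours, lost.
No further crashes.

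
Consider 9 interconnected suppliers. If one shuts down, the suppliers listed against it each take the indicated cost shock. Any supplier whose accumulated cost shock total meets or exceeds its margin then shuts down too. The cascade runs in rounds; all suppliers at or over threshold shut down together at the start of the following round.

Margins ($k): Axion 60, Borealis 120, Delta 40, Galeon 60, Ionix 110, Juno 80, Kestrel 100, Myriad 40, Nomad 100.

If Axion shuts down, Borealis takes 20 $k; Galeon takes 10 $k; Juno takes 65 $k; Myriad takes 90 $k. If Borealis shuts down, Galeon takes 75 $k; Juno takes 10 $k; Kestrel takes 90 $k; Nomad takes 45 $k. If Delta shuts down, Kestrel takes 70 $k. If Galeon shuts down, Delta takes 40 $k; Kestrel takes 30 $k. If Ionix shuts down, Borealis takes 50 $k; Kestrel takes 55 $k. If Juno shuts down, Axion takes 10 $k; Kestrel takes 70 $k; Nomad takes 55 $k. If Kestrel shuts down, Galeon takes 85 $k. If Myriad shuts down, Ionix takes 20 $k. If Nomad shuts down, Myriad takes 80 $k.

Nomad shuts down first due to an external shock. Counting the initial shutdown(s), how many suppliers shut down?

Round 1 — Nomad shuts down (initial).
  Myriad: +80 → 80 ≥ 40
Round 2 — Myriad shuts down.
  Ionix: +20 → 20 < 110
No further shutdowns.

2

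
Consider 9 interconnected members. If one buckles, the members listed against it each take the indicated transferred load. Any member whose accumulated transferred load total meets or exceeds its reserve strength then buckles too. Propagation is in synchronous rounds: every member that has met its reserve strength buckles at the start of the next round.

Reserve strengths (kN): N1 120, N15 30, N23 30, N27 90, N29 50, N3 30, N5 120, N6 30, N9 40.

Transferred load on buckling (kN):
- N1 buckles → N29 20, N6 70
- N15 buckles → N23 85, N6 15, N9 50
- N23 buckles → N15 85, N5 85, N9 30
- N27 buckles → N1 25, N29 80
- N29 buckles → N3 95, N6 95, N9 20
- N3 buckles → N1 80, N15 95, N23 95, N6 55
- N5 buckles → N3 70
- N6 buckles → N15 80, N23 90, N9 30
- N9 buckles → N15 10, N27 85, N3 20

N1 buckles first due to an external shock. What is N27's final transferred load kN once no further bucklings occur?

85

Round 1 — N1 buckles (initial).
  N29: +20 → 20 < 50
  N6: +70 → 70 ≥ 30
Round 2 — N6 buckles.
  N15: +80 → 80 ≥ 30
  N23: +90 → 90 ≥ 30
  N9: +30 → 30 < 40
Round 3 — N15, N23 buckle.
  N5: +85 → 85 < 120
  N9: +50+30 → 110 ≥ 40
Round 4 — N9 buckles.
  N27: +85 → 85 < 90
  N3: +20 → 20 < 30
No further bucklings.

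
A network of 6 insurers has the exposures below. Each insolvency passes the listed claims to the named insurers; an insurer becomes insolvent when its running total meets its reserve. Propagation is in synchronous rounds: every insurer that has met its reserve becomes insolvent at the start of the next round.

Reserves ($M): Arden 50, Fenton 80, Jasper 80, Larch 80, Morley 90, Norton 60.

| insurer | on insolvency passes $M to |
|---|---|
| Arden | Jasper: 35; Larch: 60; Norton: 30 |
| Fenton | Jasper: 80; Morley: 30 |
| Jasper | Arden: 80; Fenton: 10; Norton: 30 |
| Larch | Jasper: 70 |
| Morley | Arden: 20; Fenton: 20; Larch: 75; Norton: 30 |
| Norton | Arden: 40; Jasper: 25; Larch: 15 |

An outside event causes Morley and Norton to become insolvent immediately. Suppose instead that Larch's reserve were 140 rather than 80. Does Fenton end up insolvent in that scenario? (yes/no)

no

With Larch's reserve at 140:
Round 1 — Morley, Norton become insolvent (initial).
  Arden: +20+40 → 60 ≥ 50
  Fenton: +20 → 20 < 80
  Jasper: +25 → 25 < 80
  Larch: +75+15 → 90 < 140
Round 2 — Arden becomes insolvent.
  Jasper: +35 → 60 < 80
  Larch: +60 → 150 ≥ 140
Round 3 — Larch becomes insolvent.
  Jasper: +70 → 130 ≥ 80
Round 4 — Jasper becomes insolvent.
  Fenton: +10 → 30 < 80
No further insolvencies.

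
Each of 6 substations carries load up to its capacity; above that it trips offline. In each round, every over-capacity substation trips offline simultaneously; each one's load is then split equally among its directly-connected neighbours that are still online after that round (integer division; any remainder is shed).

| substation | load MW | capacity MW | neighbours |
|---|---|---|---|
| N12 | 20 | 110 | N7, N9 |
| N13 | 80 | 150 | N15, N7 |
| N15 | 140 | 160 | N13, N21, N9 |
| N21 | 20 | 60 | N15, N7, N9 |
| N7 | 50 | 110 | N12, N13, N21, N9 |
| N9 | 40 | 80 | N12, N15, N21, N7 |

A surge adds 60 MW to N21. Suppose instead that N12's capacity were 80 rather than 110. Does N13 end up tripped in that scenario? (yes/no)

yes

With N12's capacity at 80:
Round 1 — N21 at 80 > 60. N21 trips offline.
  N21 sheds 80 MW to N15, N7, N9: 26 each (2 lost).
    N15: 140+26 = 166 > 160
    N7: 50+26 = 76 ≤ 110
    N9: 40+26 = 66 ≤ 80
Round 2 — N15 trips offline.
  N15 sheds 166 MW to N13, N9: 83 each.
    N13: 80+83 = 163 > 150
    N9: 66+83 = 149 > 80
Round 3 — N13, N9 trip offline.
  N13 sheds 163 MW to N7: 163 each.
    N7: 76+163 = 239 > 110
  N9 sheds 149 MW to N12, N7: 74 each (1 lost).
    N12: 20+74 = 94 > 80
    N7: 239+74 = 313 > 110
Round 4 — N12, N7 trip offline.
  N12 sheds 94 MW: no online neighbours, lost.
  N7 sheds 313 MW: no online neighbours, lost.
No further trips.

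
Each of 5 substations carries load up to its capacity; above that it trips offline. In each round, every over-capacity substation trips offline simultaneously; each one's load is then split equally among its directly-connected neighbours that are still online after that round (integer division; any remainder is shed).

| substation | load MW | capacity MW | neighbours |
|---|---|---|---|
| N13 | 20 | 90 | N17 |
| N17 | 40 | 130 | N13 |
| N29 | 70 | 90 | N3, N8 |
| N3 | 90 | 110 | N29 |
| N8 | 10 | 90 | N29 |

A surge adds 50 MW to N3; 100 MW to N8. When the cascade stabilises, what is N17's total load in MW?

40

Round 1 — N3 at 140 > 110; N8 at 110 > 90. N3, N8 trip offline.
  N3 sheds 140 MW to N29: 140 each.
    N29: 70+140 = 210 > 90
  N8 sheds 110 MW to N29: 110 each.
    N29: 210+110 = 320 > 90
Round 2 — N29 trips offline.
  N29 sheds 320 MW: no online neighbours, lost.
No further trips.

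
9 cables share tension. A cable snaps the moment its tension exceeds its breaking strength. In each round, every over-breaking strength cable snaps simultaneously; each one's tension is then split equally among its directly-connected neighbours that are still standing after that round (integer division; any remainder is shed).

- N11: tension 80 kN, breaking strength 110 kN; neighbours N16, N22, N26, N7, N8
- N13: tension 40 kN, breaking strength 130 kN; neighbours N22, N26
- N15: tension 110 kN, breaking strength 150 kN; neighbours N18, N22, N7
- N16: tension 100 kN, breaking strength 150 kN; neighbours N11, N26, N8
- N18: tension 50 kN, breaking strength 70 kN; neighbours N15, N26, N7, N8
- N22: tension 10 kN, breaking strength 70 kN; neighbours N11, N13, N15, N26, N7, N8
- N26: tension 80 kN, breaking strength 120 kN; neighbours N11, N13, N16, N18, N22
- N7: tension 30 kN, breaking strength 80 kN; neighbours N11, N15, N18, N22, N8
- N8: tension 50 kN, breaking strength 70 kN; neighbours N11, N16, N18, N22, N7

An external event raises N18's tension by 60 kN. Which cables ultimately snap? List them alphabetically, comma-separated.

Round 1 — N18 at 110 > 70. N18 snaps.
  N18 sheds 110 kN to N15, N26, N7, N8: 27 each (2 lost).
    N15: 110+27 = 137 ≤ 150
    N26: 80+27 = 107 ≤ 120
    N7: 30+27 = 57 ≤ 80
    N8: 50+27 = 77 > 70
Round 2 — N8 snaps.
  N8 sheds 77 kN to N11, N16, N22, N7: 19 each (1 lost).
    N11: 80+19 = 99 ≤ 110
    N16: 100+19 = 119 ≤ 150
    N22: 10+19 = 29 ≤ 70
    N7: 57+19 = 76 ≤ 80
No further breaks.

N18, N8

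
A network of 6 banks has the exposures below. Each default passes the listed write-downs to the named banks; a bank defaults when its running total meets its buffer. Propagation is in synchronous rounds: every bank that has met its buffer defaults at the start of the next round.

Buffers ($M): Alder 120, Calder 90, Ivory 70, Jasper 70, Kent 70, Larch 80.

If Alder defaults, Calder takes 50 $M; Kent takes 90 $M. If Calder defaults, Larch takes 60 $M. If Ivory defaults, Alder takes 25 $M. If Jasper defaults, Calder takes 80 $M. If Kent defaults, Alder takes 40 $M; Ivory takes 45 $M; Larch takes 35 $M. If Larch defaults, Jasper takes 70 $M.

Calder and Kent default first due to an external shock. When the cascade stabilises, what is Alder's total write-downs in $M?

Round 1 — Calder, Kent default (initial).
  Alder: +40 → 40 < 120
  Ivory: +45 → 45 < 70
  Larch: +60+35 → 95 ≥ 80
Round 2 — Larch defaults.
  Jasper: +70 → 70 ≥ 70
Round 3 — Jasper defaults.
No further defaults.

40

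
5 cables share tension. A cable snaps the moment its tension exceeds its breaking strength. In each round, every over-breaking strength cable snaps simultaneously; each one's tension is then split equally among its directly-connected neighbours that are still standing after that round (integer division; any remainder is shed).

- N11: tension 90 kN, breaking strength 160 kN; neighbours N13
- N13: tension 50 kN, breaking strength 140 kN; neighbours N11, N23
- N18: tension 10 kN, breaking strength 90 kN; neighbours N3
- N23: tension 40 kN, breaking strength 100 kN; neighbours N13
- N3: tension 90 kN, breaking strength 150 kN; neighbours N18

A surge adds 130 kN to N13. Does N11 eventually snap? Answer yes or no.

yes

Round 1 — N13 at 180 > 140. N13 snaps.
  N13 sheds 180 kN to N11, N23: 90 each.
    N11: 90+90 = 180 > 160
    N23: 40+90 = 130 > 100
Round 2 — N11, N23 snap.
  N11 sheds 180 kN: no online neighbours, lost.
  N23 sheds 130 kN: no online neighbours, lost.
No further breaks.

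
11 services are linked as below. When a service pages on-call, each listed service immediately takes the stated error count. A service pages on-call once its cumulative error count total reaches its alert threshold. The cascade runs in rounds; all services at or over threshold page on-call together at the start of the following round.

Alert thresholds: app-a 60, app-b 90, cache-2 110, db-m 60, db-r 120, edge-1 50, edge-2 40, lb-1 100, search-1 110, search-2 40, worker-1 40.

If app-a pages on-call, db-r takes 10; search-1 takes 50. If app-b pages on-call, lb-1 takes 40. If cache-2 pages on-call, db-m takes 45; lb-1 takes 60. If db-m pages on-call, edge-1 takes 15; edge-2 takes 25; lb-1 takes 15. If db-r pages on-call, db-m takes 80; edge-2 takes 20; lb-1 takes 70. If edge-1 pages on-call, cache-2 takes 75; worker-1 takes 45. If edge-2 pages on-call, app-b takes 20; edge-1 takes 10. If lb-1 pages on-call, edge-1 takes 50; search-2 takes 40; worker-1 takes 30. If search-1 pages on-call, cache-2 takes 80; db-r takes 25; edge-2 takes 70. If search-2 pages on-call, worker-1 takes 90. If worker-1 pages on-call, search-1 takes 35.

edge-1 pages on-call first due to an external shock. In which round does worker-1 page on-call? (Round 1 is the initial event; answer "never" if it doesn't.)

2

Round 1 — edge-1 pages on-call (initial).
  cache-2: +75 → 75 < 110
  worker-1: +45 → 45 ≥ 40
Round 2 — worker-1 pages on-call.
  search-1: +35 → 35 < 110
No further pages.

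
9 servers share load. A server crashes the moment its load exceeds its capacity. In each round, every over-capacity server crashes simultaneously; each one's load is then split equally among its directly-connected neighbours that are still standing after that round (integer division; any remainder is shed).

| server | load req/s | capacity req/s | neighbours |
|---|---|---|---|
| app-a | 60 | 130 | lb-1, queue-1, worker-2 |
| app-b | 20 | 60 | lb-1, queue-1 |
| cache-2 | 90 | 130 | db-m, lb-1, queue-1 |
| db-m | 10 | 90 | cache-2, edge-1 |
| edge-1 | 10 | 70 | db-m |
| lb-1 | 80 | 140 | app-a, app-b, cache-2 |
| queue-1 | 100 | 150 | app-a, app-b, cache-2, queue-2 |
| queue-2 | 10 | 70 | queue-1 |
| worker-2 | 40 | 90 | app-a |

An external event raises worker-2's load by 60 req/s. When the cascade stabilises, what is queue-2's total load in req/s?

70

Round 1 — worker-2 at 100 > 90. worker-2 crashes.
  worker-2 sheds 100 req/s to app-a: 100 each.
    app-a: 60+100 = 160 > 130
Round 2 — app-a crashes.
  app-a sheds 160 req/s to lb-1, queue-1: 80 each.
    lb-1: 80+80 = 160 > 140
    queue-1: 100+80 = 180 > 150
Round 3 — lb-1, queue-1 crash.
  lb-1 sheds 160 req/s to app-b, cache-2: 80 each.
    app-b: 20+80 = 100 > 60
    cache-2: 90+80 = 170 > 130
  queue-1 sheds 180 req/s to app-b, cache-2, queue-2: 60 each.
    app-b: 100+60 = 160 > 60
    cache-2: 170+60 = 230 > 130
    queue-2: 10+60 = 70 ≤ 70
Round 4 — app-b, cache-2 crash.
  app-b sheds 160 req/s: no online neighbours, lost.
  cache-2 sheds 230 req/s to db-m: 230 each.
    db-m: 10+230 = 240 > 90
Round 5 — db-m crashes.
  db-m sheds 240 req/s to edge-1: 240 each.
    edge-1: 10+240 = 250 > 70
Round 6 — edge-1 crashes.
  edge-1 sheds 250 req/s: no online neighbours, lost.
No further crashes.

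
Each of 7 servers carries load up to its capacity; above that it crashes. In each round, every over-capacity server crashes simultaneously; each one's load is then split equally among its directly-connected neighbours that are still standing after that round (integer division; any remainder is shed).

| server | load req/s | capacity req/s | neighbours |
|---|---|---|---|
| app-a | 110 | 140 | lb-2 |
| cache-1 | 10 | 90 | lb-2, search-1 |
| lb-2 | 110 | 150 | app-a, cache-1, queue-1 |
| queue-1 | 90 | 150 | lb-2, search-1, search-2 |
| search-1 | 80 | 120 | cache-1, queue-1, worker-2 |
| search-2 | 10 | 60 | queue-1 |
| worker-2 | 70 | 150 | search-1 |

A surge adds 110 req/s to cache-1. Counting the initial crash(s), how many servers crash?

Round 1 — cache-1 at 120 > 90. cache-1 crashes.
  cache-1 sheds 120 req/s to lb-2, search-1: 60 each.
    lb-2: 110+60 = 170 > 150
    search-1: 80+60 = 140 > 120
Round 2 — lb-2, search-1 crash.
  lb-2 sheds 170 req/s to app-a, queue-1: 85 each.
    app-a: 110+85 = 195 > 140
    queue-1: 90+85 = 175 > 150
  search-1 sheds 140 req/s to queue-1, worker-2: 70 each.
    queue-1: 175+70 = 245 > 150
    worker-2: 70+70 = 140 ≤ 150
Round 3 — app-a, queue-1 crash.
  app-a sheds 195 req/s: no online neighbours, lost.
  queue-1 sheds 245 req/s to search-2: 245 each.
    search-2: 10+245 = 255 > 60
Round 4 — search-2 crashes.
  search-2 sheds 255 req/s: no online neighbours, lost.
No further crashes.

6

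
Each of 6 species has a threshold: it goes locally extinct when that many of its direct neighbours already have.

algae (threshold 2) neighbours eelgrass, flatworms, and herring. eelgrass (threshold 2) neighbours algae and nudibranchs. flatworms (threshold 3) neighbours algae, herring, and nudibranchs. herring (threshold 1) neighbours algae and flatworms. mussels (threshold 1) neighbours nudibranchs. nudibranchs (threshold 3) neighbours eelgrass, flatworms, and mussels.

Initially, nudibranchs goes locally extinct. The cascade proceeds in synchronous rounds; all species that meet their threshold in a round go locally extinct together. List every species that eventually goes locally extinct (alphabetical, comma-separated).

Round 1 — nudibranchs goes locally extinct (initial).
Round 2 — checking thresholds:
  eelgrass: 1 of 2 neighbours < 2, holds.
  flatworms: 1 of 3 neighbours < 3, holds.
  mussels: 1 of 1 neighbours ≥ 1, goes locally extinct.
Round 3 — no new extinctions; cascade stops.

mussels, nudibranchs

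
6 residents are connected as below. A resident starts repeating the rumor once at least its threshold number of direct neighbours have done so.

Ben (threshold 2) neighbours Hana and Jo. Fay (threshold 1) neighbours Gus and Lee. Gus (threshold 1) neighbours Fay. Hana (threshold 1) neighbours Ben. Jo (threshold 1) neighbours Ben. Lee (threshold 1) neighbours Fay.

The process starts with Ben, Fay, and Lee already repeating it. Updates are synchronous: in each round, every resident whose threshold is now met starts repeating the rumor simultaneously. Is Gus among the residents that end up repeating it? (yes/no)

Round 1 — Ben, Fay, Lee start repeating the rumor (initial).
Round 2 — checking thresholds:
  Gus: 1 of 1 neighbours ≥ 1, starts repeating the rumor.
  Hana: 1 of 1 neighbours ≥ 1, starts repeating the rumor.
  Jo: 1 of 1 neighbours ≥ 1, starts repeating the rumor.
Round 3 — no new spreads; cascade stops.

yes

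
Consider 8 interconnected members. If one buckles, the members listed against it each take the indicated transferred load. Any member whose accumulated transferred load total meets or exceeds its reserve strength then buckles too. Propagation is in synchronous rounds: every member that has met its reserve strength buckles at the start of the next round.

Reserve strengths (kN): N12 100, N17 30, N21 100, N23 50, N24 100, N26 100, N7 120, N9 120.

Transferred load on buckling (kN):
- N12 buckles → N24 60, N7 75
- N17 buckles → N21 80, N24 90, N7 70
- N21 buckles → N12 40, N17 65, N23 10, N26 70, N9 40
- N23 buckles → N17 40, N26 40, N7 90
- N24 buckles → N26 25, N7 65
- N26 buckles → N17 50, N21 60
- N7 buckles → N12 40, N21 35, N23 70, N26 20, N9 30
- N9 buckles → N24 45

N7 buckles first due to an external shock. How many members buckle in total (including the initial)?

Round 1 — N7 buckles (initial).
  N12: +40 → 40 < 100
  N21: +35 → 35 < 100
  N23: +70 → 70 ≥ 50
  N26: +20 → 20 < 100
  N9: +30 → 30 < 120
Round 2 — N23 buckles.
  N17: +40 → 40 ≥ 30
  N26: +40 → 60 < 100
Round 3 — N17 buckles.
  N21: +80 → 115 ≥ 100
  N24: +90 → 90 < 100
Round 4 — N21 buckles.
  N12: +40 → 80 < 100
  N26: +70 → 130 ≥ 100
  N9: +40 → 70 < 120
Round 5 — N26 buckles.
No further bucklings.

5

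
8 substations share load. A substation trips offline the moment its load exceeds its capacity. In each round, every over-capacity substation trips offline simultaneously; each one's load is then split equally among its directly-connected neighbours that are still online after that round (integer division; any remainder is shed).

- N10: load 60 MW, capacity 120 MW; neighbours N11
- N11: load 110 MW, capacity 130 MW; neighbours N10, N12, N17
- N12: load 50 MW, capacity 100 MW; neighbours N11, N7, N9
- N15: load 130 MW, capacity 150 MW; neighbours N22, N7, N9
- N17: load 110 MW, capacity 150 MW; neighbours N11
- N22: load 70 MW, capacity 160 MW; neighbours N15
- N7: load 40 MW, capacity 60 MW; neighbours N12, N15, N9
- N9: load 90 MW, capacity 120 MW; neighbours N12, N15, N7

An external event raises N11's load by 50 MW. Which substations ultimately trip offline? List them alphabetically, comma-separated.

N11, N12, N15, N17, N22, N7, N9

Round 1 — N11 at 160 > 130. N11 trips offline.
  N11 sheds 160 MW to N10, N12, N17: 53 each (1 lost).
    N10: 60+53 = 113 ≤ 120
    N12: 50+53 = 103 > 100
    N17: 110+53 = 163 > 150
Round 2 — N12, N17 trip offline.
  N12 sheds 103 MW to N7, N9: 51 each (1 lost).
    N7: 40+51 = 91 > 60
    N9: 90+51 = 141 > 120
  N17 sheds 163 MW: no online neighbours, lost.
Round 3 — N7, N9 trip offline.
  N7 sheds 91 MW to N15: 91 each.
    N15: 130+91 = 221 > 150
  N9 sheds 141 MW to N15: 141 each.
    N15: 221+141 = 362 > 150
Round 4 — N15 trips offline.
  N15 sheds 362 MW to N22: 362 each.
    N22: 70+362 = 432 > 160
Round 5 — N22 trips offline.
  N22 sheds 432 MW: no online neighbours, lost.
No further trips.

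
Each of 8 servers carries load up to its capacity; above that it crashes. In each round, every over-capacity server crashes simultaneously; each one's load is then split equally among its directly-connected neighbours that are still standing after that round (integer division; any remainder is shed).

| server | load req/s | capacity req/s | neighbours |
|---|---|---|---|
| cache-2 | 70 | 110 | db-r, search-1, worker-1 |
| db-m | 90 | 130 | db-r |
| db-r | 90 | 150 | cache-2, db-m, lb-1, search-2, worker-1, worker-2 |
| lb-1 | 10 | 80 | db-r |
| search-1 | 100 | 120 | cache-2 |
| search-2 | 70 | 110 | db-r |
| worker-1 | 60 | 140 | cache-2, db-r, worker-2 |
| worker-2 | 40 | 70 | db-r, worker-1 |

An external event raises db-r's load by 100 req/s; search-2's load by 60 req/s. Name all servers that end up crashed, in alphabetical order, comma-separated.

cache-2, db-r, search-1, search-2, worker-1, worker-2

Round 1 — db-r at 190 > 150; search-2 at 130 > 110. db-r, search-2 crash.
  db-r sheds 190 req/s to cache-2, db-m, lb-1, worker-1, worker-2: 38 each.
    cache-2: 70+38 = 108 ≤ 110
    db-m: 90+38 = 128 ≤ 130
    lb-1: 10+38 = 48 ≤ 80
    worker-1: 60+38 = 98 ≤ 140
    worker-2: 40+38 = 78 > 70
  search-2 sheds 130 req/s: no online neighbours, lost.
Round 2 — worker-2 crashes.
  worker-2 sheds 78 req/s to worker-1: 78 each.
    worker-1: 98+78 = 176 > 140
Round 3 — worker-1 crashes.
  worker-1 sheds 176 req/s to cache-2: 176 each.
    cache-2: 108+176 = 284 > 110
Round 4 — cache-2 crashes.
  cache-2 sheds 284 req/s to search-1: 284 each.
    search-1: 100+284 = 384 > 120
Round 5 — search-1 crashes.
  search-1 sheds 384 req/s: no online neighbours, lost.
No further crashes.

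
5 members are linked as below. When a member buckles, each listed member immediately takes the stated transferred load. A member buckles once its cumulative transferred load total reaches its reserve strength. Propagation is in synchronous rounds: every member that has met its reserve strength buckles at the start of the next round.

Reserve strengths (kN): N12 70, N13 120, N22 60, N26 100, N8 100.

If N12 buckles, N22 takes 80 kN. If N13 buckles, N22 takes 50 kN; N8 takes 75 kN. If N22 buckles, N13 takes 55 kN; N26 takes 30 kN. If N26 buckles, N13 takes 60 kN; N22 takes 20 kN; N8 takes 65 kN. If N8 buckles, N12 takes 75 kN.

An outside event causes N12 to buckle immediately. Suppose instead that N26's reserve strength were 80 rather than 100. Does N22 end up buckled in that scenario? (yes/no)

yes

With N26's reserve strength at 80:
Round 1 — N12 buckles (initial).
  N22: +80 → 80 ≥ 60
Round 2 — N22 buckles.
  N13: +55 → 55 < 120
  N26: +30 → 30 < 80
No further bucklings.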